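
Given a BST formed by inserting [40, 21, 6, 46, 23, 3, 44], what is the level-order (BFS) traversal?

Tree insertion order: [40, 21, 6, 46, 23, 3, 44]
Tree (level-order array): [40, 21, 46, 6, 23, 44, None, 3]
BFS from the root, enqueuing left then right child of each popped node:
  queue [40] -> pop 40, enqueue [21, 46], visited so far: [40]
  queue [21, 46] -> pop 21, enqueue [6, 23], visited so far: [40, 21]
  queue [46, 6, 23] -> pop 46, enqueue [44], visited so far: [40, 21, 46]
  queue [6, 23, 44] -> pop 6, enqueue [3], visited so far: [40, 21, 46, 6]
  queue [23, 44, 3] -> pop 23, enqueue [none], visited so far: [40, 21, 46, 6, 23]
  queue [44, 3] -> pop 44, enqueue [none], visited so far: [40, 21, 46, 6, 23, 44]
  queue [3] -> pop 3, enqueue [none], visited so far: [40, 21, 46, 6, 23, 44, 3]
Result: [40, 21, 46, 6, 23, 44, 3]


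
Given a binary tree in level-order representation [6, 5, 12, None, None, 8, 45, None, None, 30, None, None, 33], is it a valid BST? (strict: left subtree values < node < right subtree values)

Level-order array: [6, 5, 12, None, None, 8, 45, None, None, 30, None, None, 33]
Validate using subtree bounds (lo, hi): at each node, require lo < value < hi,
then recurse left with hi=value and right with lo=value.
Preorder trace (stopping at first violation):
  at node 6 with bounds (-inf, +inf): OK
  at node 5 with bounds (-inf, 6): OK
  at node 12 with bounds (6, +inf): OK
  at node 8 with bounds (6, 12): OK
  at node 45 with bounds (12, +inf): OK
  at node 30 with bounds (12, 45): OK
  at node 33 with bounds (30, 45): OK
No violation found at any node.
Result: Valid BST


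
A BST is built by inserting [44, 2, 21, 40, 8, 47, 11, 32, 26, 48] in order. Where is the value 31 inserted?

Starting tree (level order): [44, 2, 47, None, 21, None, 48, 8, 40, None, None, None, 11, 32, None, None, None, 26]
Insertion path: 44 -> 2 -> 21 -> 40 -> 32 -> 26
Result: insert 31 as right child of 26
Final tree (level order): [44, 2, 47, None, 21, None, 48, 8, 40, None, None, None, 11, 32, None, None, None, 26, None, None, 31]


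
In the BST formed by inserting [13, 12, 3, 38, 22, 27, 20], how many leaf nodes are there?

Tree built from: [13, 12, 3, 38, 22, 27, 20]
Tree (level-order array): [13, 12, 38, 3, None, 22, None, None, None, 20, 27]
Rule: A leaf has 0 children.
Per-node child counts:
  node 13: 2 child(ren)
  node 12: 1 child(ren)
  node 3: 0 child(ren)
  node 38: 1 child(ren)
  node 22: 2 child(ren)
  node 20: 0 child(ren)
  node 27: 0 child(ren)
Matching nodes: [3, 20, 27]
Count of leaf nodes: 3


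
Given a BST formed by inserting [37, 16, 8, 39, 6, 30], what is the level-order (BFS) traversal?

Tree insertion order: [37, 16, 8, 39, 6, 30]
Tree (level-order array): [37, 16, 39, 8, 30, None, None, 6]
BFS from the root, enqueuing left then right child of each popped node:
  queue [37] -> pop 37, enqueue [16, 39], visited so far: [37]
  queue [16, 39] -> pop 16, enqueue [8, 30], visited so far: [37, 16]
  queue [39, 8, 30] -> pop 39, enqueue [none], visited so far: [37, 16, 39]
  queue [8, 30] -> pop 8, enqueue [6], visited so far: [37, 16, 39, 8]
  queue [30, 6] -> pop 30, enqueue [none], visited so far: [37, 16, 39, 8, 30]
  queue [6] -> pop 6, enqueue [none], visited so far: [37, 16, 39, 8, 30, 6]
Result: [37, 16, 39, 8, 30, 6]


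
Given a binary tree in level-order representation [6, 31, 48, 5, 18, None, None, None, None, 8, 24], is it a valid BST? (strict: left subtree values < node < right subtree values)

Level-order array: [6, 31, 48, 5, 18, None, None, None, None, 8, 24]
Validate using subtree bounds (lo, hi): at each node, require lo < value < hi,
then recurse left with hi=value and right with lo=value.
Preorder trace (stopping at first violation):
  at node 6 with bounds (-inf, +inf): OK
  at node 31 with bounds (-inf, 6): VIOLATION
Node 31 violates its bound: not (-inf < 31 < 6).
Result: Not a valid BST


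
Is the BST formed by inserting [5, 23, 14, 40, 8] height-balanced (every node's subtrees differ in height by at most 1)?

Tree (level-order array): [5, None, 23, 14, 40, 8]
Definition: a tree is height-balanced if, at every node, |h(left) - h(right)| <= 1 (empty subtree has height -1).
Bottom-up per-node check:
  node 8: h_left=-1, h_right=-1, diff=0 [OK], height=0
  node 14: h_left=0, h_right=-1, diff=1 [OK], height=1
  node 40: h_left=-1, h_right=-1, diff=0 [OK], height=0
  node 23: h_left=1, h_right=0, diff=1 [OK], height=2
  node 5: h_left=-1, h_right=2, diff=3 [FAIL (|-1-2|=3 > 1)], height=3
Node 5 violates the condition: |-1 - 2| = 3 > 1.
Result: Not balanced


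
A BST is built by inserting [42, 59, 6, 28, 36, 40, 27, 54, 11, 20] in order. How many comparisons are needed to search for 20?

Search path for 20: 42 -> 6 -> 28 -> 27 -> 11 -> 20
Found: True
Comparisons: 6


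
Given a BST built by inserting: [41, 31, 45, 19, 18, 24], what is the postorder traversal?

Tree insertion order: [41, 31, 45, 19, 18, 24]
Tree (level-order array): [41, 31, 45, 19, None, None, None, 18, 24]
Postorder traversal: [18, 24, 19, 31, 45, 41]


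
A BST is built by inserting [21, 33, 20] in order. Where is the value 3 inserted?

Starting tree (level order): [21, 20, 33]
Insertion path: 21 -> 20
Result: insert 3 as left child of 20
Final tree (level order): [21, 20, 33, 3]


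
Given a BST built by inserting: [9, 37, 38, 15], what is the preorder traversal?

Tree insertion order: [9, 37, 38, 15]
Tree (level-order array): [9, None, 37, 15, 38]
Preorder traversal: [9, 37, 15, 38]


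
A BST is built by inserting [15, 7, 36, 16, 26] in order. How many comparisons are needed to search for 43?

Search path for 43: 15 -> 36
Found: False
Comparisons: 2


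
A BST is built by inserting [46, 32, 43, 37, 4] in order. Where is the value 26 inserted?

Starting tree (level order): [46, 32, None, 4, 43, None, None, 37]
Insertion path: 46 -> 32 -> 4
Result: insert 26 as right child of 4
Final tree (level order): [46, 32, None, 4, 43, None, 26, 37]


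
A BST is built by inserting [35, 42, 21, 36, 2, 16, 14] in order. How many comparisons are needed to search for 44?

Search path for 44: 35 -> 42
Found: False
Comparisons: 2


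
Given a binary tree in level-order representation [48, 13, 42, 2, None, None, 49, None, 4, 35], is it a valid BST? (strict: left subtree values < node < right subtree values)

Level-order array: [48, 13, 42, 2, None, None, 49, None, 4, 35]
Validate using subtree bounds (lo, hi): at each node, require lo < value < hi,
then recurse left with hi=value and right with lo=value.
Preorder trace (stopping at first violation):
  at node 48 with bounds (-inf, +inf): OK
  at node 13 with bounds (-inf, 48): OK
  at node 2 with bounds (-inf, 13): OK
  at node 4 with bounds (2, 13): OK
  at node 42 with bounds (48, +inf): VIOLATION
Node 42 violates its bound: not (48 < 42 < +inf).
Result: Not a valid BST


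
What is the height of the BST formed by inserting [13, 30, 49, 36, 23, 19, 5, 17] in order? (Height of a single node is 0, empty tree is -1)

Insertion order: [13, 30, 49, 36, 23, 19, 5, 17]
Tree (level-order array): [13, 5, 30, None, None, 23, 49, 19, None, 36, None, 17]
Compute height bottom-up (empty subtree = -1):
  height(5) = 1 + max(-1, -1) = 0
  height(17) = 1 + max(-1, -1) = 0
  height(19) = 1 + max(0, -1) = 1
  height(23) = 1 + max(1, -1) = 2
  height(36) = 1 + max(-1, -1) = 0
  height(49) = 1 + max(0, -1) = 1
  height(30) = 1 + max(2, 1) = 3
  height(13) = 1 + max(0, 3) = 4
Height = 4


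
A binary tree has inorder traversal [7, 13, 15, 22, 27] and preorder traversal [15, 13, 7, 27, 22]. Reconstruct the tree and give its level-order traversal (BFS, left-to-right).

Inorder:  [7, 13, 15, 22, 27]
Preorder: [15, 13, 7, 27, 22]
Algorithm: preorder visits root first, so consume preorder in order;
for each root, split the current inorder slice at that value into
left-subtree inorder and right-subtree inorder, then recurse.
Recursive splits:
  root=15; inorder splits into left=[7, 13], right=[22, 27]
  root=13; inorder splits into left=[7], right=[]
  root=7; inorder splits into left=[], right=[]
  root=27; inorder splits into left=[22], right=[]
  root=22; inorder splits into left=[], right=[]
Reconstructed level-order: [15, 13, 27, 7, 22]


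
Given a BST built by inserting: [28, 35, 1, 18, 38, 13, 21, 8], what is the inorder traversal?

Tree insertion order: [28, 35, 1, 18, 38, 13, 21, 8]
Tree (level-order array): [28, 1, 35, None, 18, None, 38, 13, 21, None, None, 8]
Inorder traversal: [1, 8, 13, 18, 21, 28, 35, 38]


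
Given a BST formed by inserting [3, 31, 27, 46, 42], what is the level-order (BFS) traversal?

Tree insertion order: [3, 31, 27, 46, 42]
Tree (level-order array): [3, None, 31, 27, 46, None, None, 42]
BFS from the root, enqueuing left then right child of each popped node:
  queue [3] -> pop 3, enqueue [31], visited so far: [3]
  queue [31] -> pop 31, enqueue [27, 46], visited so far: [3, 31]
  queue [27, 46] -> pop 27, enqueue [none], visited so far: [3, 31, 27]
  queue [46] -> pop 46, enqueue [42], visited so far: [3, 31, 27, 46]
  queue [42] -> pop 42, enqueue [none], visited so far: [3, 31, 27, 46, 42]
Result: [3, 31, 27, 46, 42]


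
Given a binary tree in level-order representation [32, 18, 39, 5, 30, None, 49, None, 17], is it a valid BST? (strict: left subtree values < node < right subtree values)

Level-order array: [32, 18, 39, 5, 30, None, 49, None, 17]
Validate using subtree bounds (lo, hi): at each node, require lo < value < hi,
then recurse left with hi=value and right with lo=value.
Preorder trace (stopping at first violation):
  at node 32 with bounds (-inf, +inf): OK
  at node 18 with bounds (-inf, 32): OK
  at node 5 with bounds (-inf, 18): OK
  at node 17 with bounds (5, 18): OK
  at node 30 with bounds (18, 32): OK
  at node 39 with bounds (32, +inf): OK
  at node 49 with bounds (39, +inf): OK
No violation found at any node.
Result: Valid BST


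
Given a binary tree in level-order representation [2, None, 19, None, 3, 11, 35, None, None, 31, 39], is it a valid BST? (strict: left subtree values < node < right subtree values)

Level-order array: [2, None, 19, None, 3, 11, 35, None, None, 31, 39]
Validate using subtree bounds (lo, hi): at each node, require lo < value < hi,
then recurse left with hi=value and right with lo=value.
Preorder trace (stopping at first violation):
  at node 2 with bounds (-inf, +inf): OK
  at node 19 with bounds (2, +inf): OK
  at node 3 with bounds (19, +inf): VIOLATION
Node 3 violates its bound: not (19 < 3 < +inf).
Result: Not a valid BST


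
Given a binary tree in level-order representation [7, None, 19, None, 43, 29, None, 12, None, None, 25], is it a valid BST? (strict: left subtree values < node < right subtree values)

Level-order array: [7, None, 19, None, 43, 29, None, 12, None, None, 25]
Validate using subtree bounds (lo, hi): at each node, require lo < value < hi,
then recurse left with hi=value and right with lo=value.
Preorder trace (stopping at first violation):
  at node 7 with bounds (-inf, +inf): OK
  at node 19 with bounds (7, +inf): OK
  at node 43 with bounds (19, +inf): OK
  at node 29 with bounds (19, 43): OK
  at node 12 with bounds (19, 29): VIOLATION
Node 12 violates its bound: not (19 < 12 < 29).
Result: Not a valid BST


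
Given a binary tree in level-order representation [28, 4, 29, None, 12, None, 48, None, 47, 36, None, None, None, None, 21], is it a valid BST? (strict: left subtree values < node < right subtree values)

Level-order array: [28, 4, 29, None, 12, None, 48, None, 47, 36, None, None, None, None, 21]
Validate using subtree bounds (lo, hi): at each node, require lo < value < hi,
then recurse left with hi=value and right with lo=value.
Preorder trace (stopping at first violation):
  at node 28 with bounds (-inf, +inf): OK
  at node 4 with bounds (-inf, 28): OK
  at node 12 with bounds (4, 28): OK
  at node 47 with bounds (12, 28): VIOLATION
Node 47 violates its bound: not (12 < 47 < 28).
Result: Not a valid BST


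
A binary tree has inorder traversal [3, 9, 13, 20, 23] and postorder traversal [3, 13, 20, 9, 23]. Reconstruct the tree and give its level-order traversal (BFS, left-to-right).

Inorder:   [3, 9, 13, 20, 23]
Postorder: [3, 13, 20, 9, 23]
Algorithm: postorder visits root last, so walk postorder right-to-left;
each value is the root of the current inorder slice — split it at that
value, recurse on the right subtree first, then the left.
Recursive splits:
  root=23; inorder splits into left=[3, 9, 13, 20], right=[]
  root=9; inorder splits into left=[3], right=[13, 20]
  root=20; inorder splits into left=[13], right=[]
  root=13; inorder splits into left=[], right=[]
  root=3; inorder splits into left=[], right=[]
Reconstructed level-order: [23, 9, 3, 20, 13]


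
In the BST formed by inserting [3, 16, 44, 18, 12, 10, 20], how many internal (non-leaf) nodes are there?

Tree built from: [3, 16, 44, 18, 12, 10, 20]
Tree (level-order array): [3, None, 16, 12, 44, 10, None, 18, None, None, None, None, 20]
Rule: An internal node has at least one child.
Per-node child counts:
  node 3: 1 child(ren)
  node 16: 2 child(ren)
  node 12: 1 child(ren)
  node 10: 0 child(ren)
  node 44: 1 child(ren)
  node 18: 1 child(ren)
  node 20: 0 child(ren)
Matching nodes: [3, 16, 12, 44, 18]
Count of internal (non-leaf) nodes: 5


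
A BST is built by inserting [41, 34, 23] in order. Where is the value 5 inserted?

Starting tree (level order): [41, 34, None, 23]
Insertion path: 41 -> 34 -> 23
Result: insert 5 as left child of 23
Final tree (level order): [41, 34, None, 23, None, 5]


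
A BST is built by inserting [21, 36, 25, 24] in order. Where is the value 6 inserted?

Starting tree (level order): [21, None, 36, 25, None, 24]
Insertion path: 21
Result: insert 6 as left child of 21
Final tree (level order): [21, 6, 36, None, None, 25, None, 24]


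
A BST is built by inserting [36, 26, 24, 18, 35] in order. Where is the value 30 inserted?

Starting tree (level order): [36, 26, None, 24, 35, 18]
Insertion path: 36 -> 26 -> 35
Result: insert 30 as left child of 35
Final tree (level order): [36, 26, None, 24, 35, 18, None, 30]


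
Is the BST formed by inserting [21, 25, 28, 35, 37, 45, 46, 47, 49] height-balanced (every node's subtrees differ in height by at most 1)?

Tree (level-order array): [21, None, 25, None, 28, None, 35, None, 37, None, 45, None, 46, None, 47, None, 49]
Definition: a tree is height-balanced if, at every node, |h(left) - h(right)| <= 1 (empty subtree has height -1).
Bottom-up per-node check:
  node 49: h_left=-1, h_right=-1, diff=0 [OK], height=0
  node 47: h_left=-1, h_right=0, diff=1 [OK], height=1
  node 46: h_left=-1, h_right=1, diff=2 [FAIL (|-1-1|=2 > 1)], height=2
  node 45: h_left=-1, h_right=2, diff=3 [FAIL (|-1-2|=3 > 1)], height=3
  node 37: h_left=-1, h_right=3, diff=4 [FAIL (|-1-3|=4 > 1)], height=4
  node 35: h_left=-1, h_right=4, diff=5 [FAIL (|-1-4|=5 > 1)], height=5
  node 28: h_left=-1, h_right=5, diff=6 [FAIL (|-1-5|=6 > 1)], height=6
  node 25: h_left=-1, h_right=6, diff=7 [FAIL (|-1-6|=7 > 1)], height=7
  node 21: h_left=-1, h_right=7, diff=8 [FAIL (|-1-7|=8 > 1)], height=8
Node 46 violates the condition: |-1 - 1| = 2 > 1.
Result: Not balanced


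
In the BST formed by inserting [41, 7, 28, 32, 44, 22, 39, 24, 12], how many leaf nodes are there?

Tree built from: [41, 7, 28, 32, 44, 22, 39, 24, 12]
Tree (level-order array): [41, 7, 44, None, 28, None, None, 22, 32, 12, 24, None, 39]
Rule: A leaf has 0 children.
Per-node child counts:
  node 41: 2 child(ren)
  node 7: 1 child(ren)
  node 28: 2 child(ren)
  node 22: 2 child(ren)
  node 12: 0 child(ren)
  node 24: 0 child(ren)
  node 32: 1 child(ren)
  node 39: 0 child(ren)
  node 44: 0 child(ren)
Matching nodes: [12, 24, 39, 44]
Count of leaf nodes: 4


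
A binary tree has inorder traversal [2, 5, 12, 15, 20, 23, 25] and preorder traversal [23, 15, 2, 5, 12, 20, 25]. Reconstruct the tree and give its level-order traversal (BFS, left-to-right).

Inorder:  [2, 5, 12, 15, 20, 23, 25]
Preorder: [23, 15, 2, 5, 12, 20, 25]
Algorithm: preorder visits root first, so consume preorder in order;
for each root, split the current inorder slice at that value into
left-subtree inorder and right-subtree inorder, then recurse.
Recursive splits:
  root=23; inorder splits into left=[2, 5, 12, 15, 20], right=[25]
  root=15; inorder splits into left=[2, 5, 12], right=[20]
  root=2; inorder splits into left=[], right=[5, 12]
  root=5; inorder splits into left=[], right=[12]
  root=12; inorder splits into left=[], right=[]
  root=20; inorder splits into left=[], right=[]
  root=25; inorder splits into left=[], right=[]
Reconstructed level-order: [23, 15, 25, 2, 20, 5, 12]


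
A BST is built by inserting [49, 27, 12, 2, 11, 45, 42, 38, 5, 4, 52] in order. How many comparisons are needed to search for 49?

Search path for 49: 49
Found: True
Comparisons: 1


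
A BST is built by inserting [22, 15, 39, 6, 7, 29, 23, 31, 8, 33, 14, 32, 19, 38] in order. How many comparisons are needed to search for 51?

Search path for 51: 22 -> 39
Found: False
Comparisons: 2


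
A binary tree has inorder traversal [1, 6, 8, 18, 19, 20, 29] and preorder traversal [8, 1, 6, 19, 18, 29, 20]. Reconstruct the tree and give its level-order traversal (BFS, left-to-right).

Inorder:  [1, 6, 8, 18, 19, 20, 29]
Preorder: [8, 1, 6, 19, 18, 29, 20]
Algorithm: preorder visits root first, so consume preorder in order;
for each root, split the current inorder slice at that value into
left-subtree inorder and right-subtree inorder, then recurse.
Recursive splits:
  root=8; inorder splits into left=[1, 6], right=[18, 19, 20, 29]
  root=1; inorder splits into left=[], right=[6]
  root=6; inorder splits into left=[], right=[]
  root=19; inorder splits into left=[18], right=[20, 29]
  root=18; inorder splits into left=[], right=[]
  root=29; inorder splits into left=[20], right=[]
  root=20; inorder splits into left=[], right=[]
Reconstructed level-order: [8, 1, 19, 6, 18, 29, 20]


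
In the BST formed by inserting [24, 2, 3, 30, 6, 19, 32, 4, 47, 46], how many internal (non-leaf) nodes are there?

Tree built from: [24, 2, 3, 30, 6, 19, 32, 4, 47, 46]
Tree (level-order array): [24, 2, 30, None, 3, None, 32, None, 6, None, 47, 4, 19, 46]
Rule: An internal node has at least one child.
Per-node child counts:
  node 24: 2 child(ren)
  node 2: 1 child(ren)
  node 3: 1 child(ren)
  node 6: 2 child(ren)
  node 4: 0 child(ren)
  node 19: 0 child(ren)
  node 30: 1 child(ren)
  node 32: 1 child(ren)
  node 47: 1 child(ren)
  node 46: 0 child(ren)
Matching nodes: [24, 2, 3, 6, 30, 32, 47]
Count of internal (non-leaf) nodes: 7


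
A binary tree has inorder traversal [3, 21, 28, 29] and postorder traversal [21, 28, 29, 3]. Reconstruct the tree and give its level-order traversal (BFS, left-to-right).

Inorder:   [3, 21, 28, 29]
Postorder: [21, 28, 29, 3]
Algorithm: postorder visits root last, so walk postorder right-to-left;
each value is the root of the current inorder slice — split it at that
value, recurse on the right subtree first, then the left.
Recursive splits:
  root=3; inorder splits into left=[], right=[21, 28, 29]
  root=29; inorder splits into left=[21, 28], right=[]
  root=28; inorder splits into left=[21], right=[]
  root=21; inorder splits into left=[], right=[]
Reconstructed level-order: [3, 29, 28, 21]


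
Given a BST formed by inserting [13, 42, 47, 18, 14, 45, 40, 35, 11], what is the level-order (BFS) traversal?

Tree insertion order: [13, 42, 47, 18, 14, 45, 40, 35, 11]
Tree (level-order array): [13, 11, 42, None, None, 18, 47, 14, 40, 45, None, None, None, 35]
BFS from the root, enqueuing left then right child of each popped node:
  queue [13] -> pop 13, enqueue [11, 42], visited so far: [13]
  queue [11, 42] -> pop 11, enqueue [none], visited so far: [13, 11]
  queue [42] -> pop 42, enqueue [18, 47], visited so far: [13, 11, 42]
  queue [18, 47] -> pop 18, enqueue [14, 40], visited so far: [13, 11, 42, 18]
  queue [47, 14, 40] -> pop 47, enqueue [45], visited so far: [13, 11, 42, 18, 47]
  queue [14, 40, 45] -> pop 14, enqueue [none], visited so far: [13, 11, 42, 18, 47, 14]
  queue [40, 45] -> pop 40, enqueue [35], visited so far: [13, 11, 42, 18, 47, 14, 40]
  queue [45, 35] -> pop 45, enqueue [none], visited so far: [13, 11, 42, 18, 47, 14, 40, 45]
  queue [35] -> pop 35, enqueue [none], visited so far: [13, 11, 42, 18, 47, 14, 40, 45, 35]
Result: [13, 11, 42, 18, 47, 14, 40, 45, 35]


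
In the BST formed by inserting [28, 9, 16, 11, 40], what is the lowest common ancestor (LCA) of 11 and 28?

Tree insertion order: [28, 9, 16, 11, 40]
Tree (level-order array): [28, 9, 40, None, 16, None, None, 11]
In a BST, the LCA of p=11, q=28 is the first node v on the
root-to-leaf path with p <= v <= q (go left if both < v, right if both > v).
Walk from root:
  at 28: 11 <= 28 <= 28, this is the LCA
LCA = 28


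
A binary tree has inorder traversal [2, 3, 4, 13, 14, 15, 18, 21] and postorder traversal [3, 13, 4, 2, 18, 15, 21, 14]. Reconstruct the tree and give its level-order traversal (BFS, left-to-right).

Inorder:   [2, 3, 4, 13, 14, 15, 18, 21]
Postorder: [3, 13, 4, 2, 18, 15, 21, 14]
Algorithm: postorder visits root last, so walk postorder right-to-left;
each value is the root of the current inorder slice — split it at that
value, recurse on the right subtree first, then the left.
Recursive splits:
  root=14; inorder splits into left=[2, 3, 4, 13], right=[15, 18, 21]
  root=21; inorder splits into left=[15, 18], right=[]
  root=15; inorder splits into left=[], right=[18]
  root=18; inorder splits into left=[], right=[]
  root=2; inorder splits into left=[], right=[3, 4, 13]
  root=4; inorder splits into left=[3], right=[13]
  root=13; inorder splits into left=[], right=[]
  root=3; inorder splits into left=[], right=[]
Reconstructed level-order: [14, 2, 21, 4, 15, 3, 13, 18]


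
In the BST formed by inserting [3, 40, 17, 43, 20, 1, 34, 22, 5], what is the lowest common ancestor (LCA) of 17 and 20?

Tree insertion order: [3, 40, 17, 43, 20, 1, 34, 22, 5]
Tree (level-order array): [3, 1, 40, None, None, 17, 43, 5, 20, None, None, None, None, None, 34, 22]
In a BST, the LCA of p=17, q=20 is the first node v on the
root-to-leaf path with p <= v <= q (go left if both < v, right if both > v).
Walk from root:
  at 3: both 17 and 20 > 3, go right
  at 40: both 17 and 20 < 40, go left
  at 17: 17 <= 17 <= 20, this is the LCA
LCA = 17


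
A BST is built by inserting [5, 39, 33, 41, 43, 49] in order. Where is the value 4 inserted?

Starting tree (level order): [5, None, 39, 33, 41, None, None, None, 43, None, 49]
Insertion path: 5
Result: insert 4 as left child of 5
Final tree (level order): [5, 4, 39, None, None, 33, 41, None, None, None, 43, None, 49]


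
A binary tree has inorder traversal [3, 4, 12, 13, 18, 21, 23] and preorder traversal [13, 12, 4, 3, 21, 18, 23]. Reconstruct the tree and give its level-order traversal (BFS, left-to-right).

Inorder:  [3, 4, 12, 13, 18, 21, 23]
Preorder: [13, 12, 4, 3, 21, 18, 23]
Algorithm: preorder visits root first, so consume preorder in order;
for each root, split the current inorder slice at that value into
left-subtree inorder and right-subtree inorder, then recurse.
Recursive splits:
  root=13; inorder splits into left=[3, 4, 12], right=[18, 21, 23]
  root=12; inorder splits into left=[3, 4], right=[]
  root=4; inorder splits into left=[3], right=[]
  root=3; inorder splits into left=[], right=[]
  root=21; inorder splits into left=[18], right=[23]
  root=18; inorder splits into left=[], right=[]
  root=23; inorder splits into left=[], right=[]
Reconstructed level-order: [13, 12, 21, 4, 18, 23, 3]


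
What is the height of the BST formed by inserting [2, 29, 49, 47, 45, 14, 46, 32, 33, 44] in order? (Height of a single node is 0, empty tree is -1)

Insertion order: [2, 29, 49, 47, 45, 14, 46, 32, 33, 44]
Tree (level-order array): [2, None, 29, 14, 49, None, None, 47, None, 45, None, 32, 46, None, 33, None, None, None, 44]
Compute height bottom-up (empty subtree = -1):
  height(14) = 1 + max(-1, -1) = 0
  height(44) = 1 + max(-1, -1) = 0
  height(33) = 1 + max(-1, 0) = 1
  height(32) = 1 + max(-1, 1) = 2
  height(46) = 1 + max(-1, -1) = 0
  height(45) = 1 + max(2, 0) = 3
  height(47) = 1 + max(3, -1) = 4
  height(49) = 1 + max(4, -1) = 5
  height(29) = 1 + max(0, 5) = 6
  height(2) = 1 + max(-1, 6) = 7
Height = 7


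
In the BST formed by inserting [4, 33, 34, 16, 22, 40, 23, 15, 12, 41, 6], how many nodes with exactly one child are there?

Tree built from: [4, 33, 34, 16, 22, 40, 23, 15, 12, 41, 6]
Tree (level-order array): [4, None, 33, 16, 34, 15, 22, None, 40, 12, None, None, 23, None, 41, 6]
Rule: These are nodes with exactly 1 non-null child.
Per-node child counts:
  node 4: 1 child(ren)
  node 33: 2 child(ren)
  node 16: 2 child(ren)
  node 15: 1 child(ren)
  node 12: 1 child(ren)
  node 6: 0 child(ren)
  node 22: 1 child(ren)
  node 23: 0 child(ren)
  node 34: 1 child(ren)
  node 40: 1 child(ren)
  node 41: 0 child(ren)
Matching nodes: [4, 15, 12, 22, 34, 40]
Count of nodes with exactly one child: 6


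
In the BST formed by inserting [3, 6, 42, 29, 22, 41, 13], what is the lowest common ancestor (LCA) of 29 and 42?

Tree insertion order: [3, 6, 42, 29, 22, 41, 13]
Tree (level-order array): [3, None, 6, None, 42, 29, None, 22, 41, 13]
In a BST, the LCA of p=29, q=42 is the first node v on the
root-to-leaf path with p <= v <= q (go left if both < v, right if both > v).
Walk from root:
  at 3: both 29 and 42 > 3, go right
  at 6: both 29 and 42 > 6, go right
  at 42: 29 <= 42 <= 42, this is the LCA
LCA = 42


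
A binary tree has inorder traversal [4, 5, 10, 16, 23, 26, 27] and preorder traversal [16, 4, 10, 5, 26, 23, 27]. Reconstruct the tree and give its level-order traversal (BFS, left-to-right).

Inorder:  [4, 5, 10, 16, 23, 26, 27]
Preorder: [16, 4, 10, 5, 26, 23, 27]
Algorithm: preorder visits root first, so consume preorder in order;
for each root, split the current inorder slice at that value into
left-subtree inorder and right-subtree inorder, then recurse.
Recursive splits:
  root=16; inorder splits into left=[4, 5, 10], right=[23, 26, 27]
  root=4; inorder splits into left=[], right=[5, 10]
  root=10; inorder splits into left=[5], right=[]
  root=5; inorder splits into left=[], right=[]
  root=26; inorder splits into left=[23], right=[27]
  root=23; inorder splits into left=[], right=[]
  root=27; inorder splits into left=[], right=[]
Reconstructed level-order: [16, 4, 26, 10, 23, 27, 5]


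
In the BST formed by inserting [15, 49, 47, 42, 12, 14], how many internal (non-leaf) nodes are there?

Tree built from: [15, 49, 47, 42, 12, 14]
Tree (level-order array): [15, 12, 49, None, 14, 47, None, None, None, 42]
Rule: An internal node has at least one child.
Per-node child counts:
  node 15: 2 child(ren)
  node 12: 1 child(ren)
  node 14: 0 child(ren)
  node 49: 1 child(ren)
  node 47: 1 child(ren)
  node 42: 0 child(ren)
Matching nodes: [15, 12, 49, 47]
Count of internal (non-leaf) nodes: 4


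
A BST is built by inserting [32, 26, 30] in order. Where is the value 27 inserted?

Starting tree (level order): [32, 26, None, None, 30]
Insertion path: 32 -> 26 -> 30
Result: insert 27 as left child of 30
Final tree (level order): [32, 26, None, None, 30, 27]


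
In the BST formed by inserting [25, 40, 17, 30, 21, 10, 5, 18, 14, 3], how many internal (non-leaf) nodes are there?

Tree built from: [25, 40, 17, 30, 21, 10, 5, 18, 14, 3]
Tree (level-order array): [25, 17, 40, 10, 21, 30, None, 5, 14, 18, None, None, None, 3]
Rule: An internal node has at least one child.
Per-node child counts:
  node 25: 2 child(ren)
  node 17: 2 child(ren)
  node 10: 2 child(ren)
  node 5: 1 child(ren)
  node 3: 0 child(ren)
  node 14: 0 child(ren)
  node 21: 1 child(ren)
  node 18: 0 child(ren)
  node 40: 1 child(ren)
  node 30: 0 child(ren)
Matching nodes: [25, 17, 10, 5, 21, 40]
Count of internal (non-leaf) nodes: 6


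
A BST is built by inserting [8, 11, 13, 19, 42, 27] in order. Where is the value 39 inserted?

Starting tree (level order): [8, None, 11, None, 13, None, 19, None, 42, 27]
Insertion path: 8 -> 11 -> 13 -> 19 -> 42 -> 27
Result: insert 39 as right child of 27
Final tree (level order): [8, None, 11, None, 13, None, 19, None, 42, 27, None, None, 39]


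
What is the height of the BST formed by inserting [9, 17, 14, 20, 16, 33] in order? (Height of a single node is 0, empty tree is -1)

Insertion order: [9, 17, 14, 20, 16, 33]
Tree (level-order array): [9, None, 17, 14, 20, None, 16, None, 33]
Compute height bottom-up (empty subtree = -1):
  height(16) = 1 + max(-1, -1) = 0
  height(14) = 1 + max(-1, 0) = 1
  height(33) = 1 + max(-1, -1) = 0
  height(20) = 1 + max(-1, 0) = 1
  height(17) = 1 + max(1, 1) = 2
  height(9) = 1 + max(-1, 2) = 3
Height = 3


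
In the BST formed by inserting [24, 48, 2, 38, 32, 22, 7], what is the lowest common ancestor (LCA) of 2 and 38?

Tree insertion order: [24, 48, 2, 38, 32, 22, 7]
Tree (level-order array): [24, 2, 48, None, 22, 38, None, 7, None, 32]
In a BST, the LCA of p=2, q=38 is the first node v on the
root-to-leaf path with p <= v <= q (go left if both < v, right if both > v).
Walk from root:
  at 24: 2 <= 24 <= 38, this is the LCA
LCA = 24


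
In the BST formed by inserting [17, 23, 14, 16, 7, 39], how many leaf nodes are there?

Tree built from: [17, 23, 14, 16, 7, 39]
Tree (level-order array): [17, 14, 23, 7, 16, None, 39]
Rule: A leaf has 0 children.
Per-node child counts:
  node 17: 2 child(ren)
  node 14: 2 child(ren)
  node 7: 0 child(ren)
  node 16: 0 child(ren)
  node 23: 1 child(ren)
  node 39: 0 child(ren)
Matching nodes: [7, 16, 39]
Count of leaf nodes: 3


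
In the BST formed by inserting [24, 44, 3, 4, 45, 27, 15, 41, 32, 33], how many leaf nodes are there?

Tree built from: [24, 44, 3, 4, 45, 27, 15, 41, 32, 33]
Tree (level-order array): [24, 3, 44, None, 4, 27, 45, None, 15, None, 41, None, None, None, None, 32, None, None, 33]
Rule: A leaf has 0 children.
Per-node child counts:
  node 24: 2 child(ren)
  node 3: 1 child(ren)
  node 4: 1 child(ren)
  node 15: 0 child(ren)
  node 44: 2 child(ren)
  node 27: 1 child(ren)
  node 41: 1 child(ren)
  node 32: 1 child(ren)
  node 33: 0 child(ren)
  node 45: 0 child(ren)
Matching nodes: [15, 33, 45]
Count of leaf nodes: 3


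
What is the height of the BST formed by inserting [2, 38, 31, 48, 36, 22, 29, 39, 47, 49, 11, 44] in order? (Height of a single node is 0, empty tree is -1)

Insertion order: [2, 38, 31, 48, 36, 22, 29, 39, 47, 49, 11, 44]
Tree (level-order array): [2, None, 38, 31, 48, 22, 36, 39, 49, 11, 29, None, None, None, 47, None, None, None, None, None, None, 44]
Compute height bottom-up (empty subtree = -1):
  height(11) = 1 + max(-1, -1) = 0
  height(29) = 1 + max(-1, -1) = 0
  height(22) = 1 + max(0, 0) = 1
  height(36) = 1 + max(-1, -1) = 0
  height(31) = 1 + max(1, 0) = 2
  height(44) = 1 + max(-1, -1) = 0
  height(47) = 1 + max(0, -1) = 1
  height(39) = 1 + max(-1, 1) = 2
  height(49) = 1 + max(-1, -1) = 0
  height(48) = 1 + max(2, 0) = 3
  height(38) = 1 + max(2, 3) = 4
  height(2) = 1 + max(-1, 4) = 5
Height = 5


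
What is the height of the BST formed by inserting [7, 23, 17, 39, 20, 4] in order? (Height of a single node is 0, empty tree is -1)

Insertion order: [7, 23, 17, 39, 20, 4]
Tree (level-order array): [7, 4, 23, None, None, 17, 39, None, 20]
Compute height bottom-up (empty subtree = -1):
  height(4) = 1 + max(-1, -1) = 0
  height(20) = 1 + max(-1, -1) = 0
  height(17) = 1 + max(-1, 0) = 1
  height(39) = 1 + max(-1, -1) = 0
  height(23) = 1 + max(1, 0) = 2
  height(7) = 1 + max(0, 2) = 3
Height = 3


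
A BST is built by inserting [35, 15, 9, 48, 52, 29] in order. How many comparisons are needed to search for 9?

Search path for 9: 35 -> 15 -> 9
Found: True
Comparisons: 3


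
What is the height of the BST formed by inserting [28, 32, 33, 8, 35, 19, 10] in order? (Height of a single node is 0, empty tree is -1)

Insertion order: [28, 32, 33, 8, 35, 19, 10]
Tree (level-order array): [28, 8, 32, None, 19, None, 33, 10, None, None, 35]
Compute height bottom-up (empty subtree = -1):
  height(10) = 1 + max(-1, -1) = 0
  height(19) = 1 + max(0, -1) = 1
  height(8) = 1 + max(-1, 1) = 2
  height(35) = 1 + max(-1, -1) = 0
  height(33) = 1 + max(-1, 0) = 1
  height(32) = 1 + max(-1, 1) = 2
  height(28) = 1 + max(2, 2) = 3
Height = 3


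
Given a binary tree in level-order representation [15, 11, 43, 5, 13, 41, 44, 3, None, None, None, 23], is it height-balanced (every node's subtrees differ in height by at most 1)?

Tree (level-order array): [15, 11, 43, 5, 13, 41, 44, 3, None, None, None, 23]
Definition: a tree is height-balanced if, at every node, |h(left) - h(right)| <= 1 (empty subtree has height -1).
Bottom-up per-node check:
  node 3: h_left=-1, h_right=-1, diff=0 [OK], height=0
  node 5: h_left=0, h_right=-1, diff=1 [OK], height=1
  node 13: h_left=-1, h_right=-1, diff=0 [OK], height=0
  node 11: h_left=1, h_right=0, diff=1 [OK], height=2
  node 23: h_left=-1, h_right=-1, diff=0 [OK], height=0
  node 41: h_left=0, h_right=-1, diff=1 [OK], height=1
  node 44: h_left=-1, h_right=-1, diff=0 [OK], height=0
  node 43: h_left=1, h_right=0, diff=1 [OK], height=2
  node 15: h_left=2, h_right=2, diff=0 [OK], height=3
All nodes satisfy the balance condition.
Result: Balanced


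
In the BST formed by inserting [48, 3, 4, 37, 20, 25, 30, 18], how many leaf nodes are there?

Tree built from: [48, 3, 4, 37, 20, 25, 30, 18]
Tree (level-order array): [48, 3, None, None, 4, None, 37, 20, None, 18, 25, None, None, None, 30]
Rule: A leaf has 0 children.
Per-node child counts:
  node 48: 1 child(ren)
  node 3: 1 child(ren)
  node 4: 1 child(ren)
  node 37: 1 child(ren)
  node 20: 2 child(ren)
  node 18: 0 child(ren)
  node 25: 1 child(ren)
  node 30: 0 child(ren)
Matching nodes: [18, 30]
Count of leaf nodes: 2


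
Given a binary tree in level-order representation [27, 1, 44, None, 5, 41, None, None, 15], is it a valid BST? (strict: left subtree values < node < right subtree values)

Level-order array: [27, 1, 44, None, 5, 41, None, None, 15]
Validate using subtree bounds (lo, hi): at each node, require lo < value < hi,
then recurse left with hi=value and right with lo=value.
Preorder trace (stopping at first violation):
  at node 27 with bounds (-inf, +inf): OK
  at node 1 with bounds (-inf, 27): OK
  at node 5 with bounds (1, 27): OK
  at node 15 with bounds (5, 27): OK
  at node 44 with bounds (27, +inf): OK
  at node 41 with bounds (27, 44): OK
No violation found at any node.
Result: Valid BST


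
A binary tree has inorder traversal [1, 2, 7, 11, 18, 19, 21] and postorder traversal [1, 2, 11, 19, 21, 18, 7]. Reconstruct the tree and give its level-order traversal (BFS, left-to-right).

Inorder:   [1, 2, 7, 11, 18, 19, 21]
Postorder: [1, 2, 11, 19, 21, 18, 7]
Algorithm: postorder visits root last, so walk postorder right-to-left;
each value is the root of the current inorder slice — split it at that
value, recurse on the right subtree first, then the left.
Recursive splits:
  root=7; inorder splits into left=[1, 2], right=[11, 18, 19, 21]
  root=18; inorder splits into left=[11], right=[19, 21]
  root=21; inorder splits into left=[19], right=[]
  root=19; inorder splits into left=[], right=[]
  root=11; inorder splits into left=[], right=[]
  root=2; inorder splits into left=[1], right=[]
  root=1; inorder splits into left=[], right=[]
Reconstructed level-order: [7, 2, 18, 1, 11, 21, 19]


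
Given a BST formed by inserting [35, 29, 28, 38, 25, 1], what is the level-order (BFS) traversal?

Tree insertion order: [35, 29, 28, 38, 25, 1]
Tree (level-order array): [35, 29, 38, 28, None, None, None, 25, None, 1]
BFS from the root, enqueuing left then right child of each popped node:
  queue [35] -> pop 35, enqueue [29, 38], visited so far: [35]
  queue [29, 38] -> pop 29, enqueue [28], visited so far: [35, 29]
  queue [38, 28] -> pop 38, enqueue [none], visited so far: [35, 29, 38]
  queue [28] -> pop 28, enqueue [25], visited so far: [35, 29, 38, 28]
  queue [25] -> pop 25, enqueue [1], visited so far: [35, 29, 38, 28, 25]
  queue [1] -> pop 1, enqueue [none], visited so far: [35, 29, 38, 28, 25, 1]
Result: [35, 29, 38, 28, 25, 1]


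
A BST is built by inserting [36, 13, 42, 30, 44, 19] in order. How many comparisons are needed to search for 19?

Search path for 19: 36 -> 13 -> 30 -> 19
Found: True
Comparisons: 4


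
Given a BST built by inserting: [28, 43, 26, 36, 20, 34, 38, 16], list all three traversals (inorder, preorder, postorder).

Tree insertion order: [28, 43, 26, 36, 20, 34, 38, 16]
Tree (level-order array): [28, 26, 43, 20, None, 36, None, 16, None, 34, 38]
Inorder (L, root, R): [16, 20, 26, 28, 34, 36, 38, 43]
Preorder (root, L, R): [28, 26, 20, 16, 43, 36, 34, 38]
Postorder (L, R, root): [16, 20, 26, 34, 38, 36, 43, 28]


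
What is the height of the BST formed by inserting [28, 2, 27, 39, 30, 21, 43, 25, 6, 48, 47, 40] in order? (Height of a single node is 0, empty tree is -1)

Insertion order: [28, 2, 27, 39, 30, 21, 43, 25, 6, 48, 47, 40]
Tree (level-order array): [28, 2, 39, None, 27, 30, 43, 21, None, None, None, 40, 48, 6, 25, None, None, 47]
Compute height bottom-up (empty subtree = -1):
  height(6) = 1 + max(-1, -1) = 0
  height(25) = 1 + max(-1, -1) = 0
  height(21) = 1 + max(0, 0) = 1
  height(27) = 1 + max(1, -1) = 2
  height(2) = 1 + max(-1, 2) = 3
  height(30) = 1 + max(-1, -1) = 0
  height(40) = 1 + max(-1, -1) = 0
  height(47) = 1 + max(-1, -1) = 0
  height(48) = 1 + max(0, -1) = 1
  height(43) = 1 + max(0, 1) = 2
  height(39) = 1 + max(0, 2) = 3
  height(28) = 1 + max(3, 3) = 4
Height = 4


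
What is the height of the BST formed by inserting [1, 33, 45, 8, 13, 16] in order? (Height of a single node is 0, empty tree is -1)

Insertion order: [1, 33, 45, 8, 13, 16]
Tree (level-order array): [1, None, 33, 8, 45, None, 13, None, None, None, 16]
Compute height bottom-up (empty subtree = -1):
  height(16) = 1 + max(-1, -1) = 0
  height(13) = 1 + max(-1, 0) = 1
  height(8) = 1 + max(-1, 1) = 2
  height(45) = 1 + max(-1, -1) = 0
  height(33) = 1 + max(2, 0) = 3
  height(1) = 1 + max(-1, 3) = 4
Height = 4


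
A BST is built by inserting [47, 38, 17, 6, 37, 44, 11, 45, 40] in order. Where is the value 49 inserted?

Starting tree (level order): [47, 38, None, 17, 44, 6, 37, 40, 45, None, 11]
Insertion path: 47
Result: insert 49 as right child of 47
Final tree (level order): [47, 38, 49, 17, 44, None, None, 6, 37, 40, 45, None, 11]


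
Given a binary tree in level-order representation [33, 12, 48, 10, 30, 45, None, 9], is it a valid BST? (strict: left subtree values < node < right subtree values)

Level-order array: [33, 12, 48, 10, 30, 45, None, 9]
Validate using subtree bounds (lo, hi): at each node, require lo < value < hi,
then recurse left with hi=value and right with lo=value.
Preorder trace (stopping at first violation):
  at node 33 with bounds (-inf, +inf): OK
  at node 12 with bounds (-inf, 33): OK
  at node 10 with bounds (-inf, 12): OK
  at node 9 with bounds (-inf, 10): OK
  at node 30 with bounds (12, 33): OK
  at node 48 with bounds (33, +inf): OK
  at node 45 with bounds (33, 48): OK
No violation found at any node.
Result: Valid BST


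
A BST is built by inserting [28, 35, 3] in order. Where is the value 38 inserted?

Starting tree (level order): [28, 3, 35]
Insertion path: 28 -> 35
Result: insert 38 as right child of 35
Final tree (level order): [28, 3, 35, None, None, None, 38]


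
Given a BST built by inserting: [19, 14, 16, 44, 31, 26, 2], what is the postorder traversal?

Tree insertion order: [19, 14, 16, 44, 31, 26, 2]
Tree (level-order array): [19, 14, 44, 2, 16, 31, None, None, None, None, None, 26]
Postorder traversal: [2, 16, 14, 26, 31, 44, 19]


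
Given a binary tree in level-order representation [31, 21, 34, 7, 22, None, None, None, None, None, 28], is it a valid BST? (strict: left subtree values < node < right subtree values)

Level-order array: [31, 21, 34, 7, 22, None, None, None, None, None, 28]
Validate using subtree bounds (lo, hi): at each node, require lo < value < hi,
then recurse left with hi=value and right with lo=value.
Preorder trace (stopping at first violation):
  at node 31 with bounds (-inf, +inf): OK
  at node 21 with bounds (-inf, 31): OK
  at node 7 with bounds (-inf, 21): OK
  at node 22 with bounds (21, 31): OK
  at node 28 with bounds (22, 31): OK
  at node 34 with bounds (31, +inf): OK
No violation found at any node.
Result: Valid BST
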